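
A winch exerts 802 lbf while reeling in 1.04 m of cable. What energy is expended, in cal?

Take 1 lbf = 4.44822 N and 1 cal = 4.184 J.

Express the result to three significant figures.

887 cal

802 lbf × 4.44822 = 3567.47 N
W = F × d = 3567.47 N × 1.04 m = 3710.17 J
3710.17 J ÷ (4.184 J/cal) = 886.752 cal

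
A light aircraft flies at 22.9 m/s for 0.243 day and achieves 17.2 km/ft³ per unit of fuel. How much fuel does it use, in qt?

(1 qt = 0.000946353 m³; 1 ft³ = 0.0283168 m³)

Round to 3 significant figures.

0.243 day → 20995.2 s
d = v × t = 22.9 × 20995.2 = 480790 m
17.2 km/ft³ → 607413 m/m³
V = d / (distance per unit fuel) = 480790 / 607413 = 0.791537 m³
In qt: 0.791537 / 0.000946353 = 836.408 qt

836 qt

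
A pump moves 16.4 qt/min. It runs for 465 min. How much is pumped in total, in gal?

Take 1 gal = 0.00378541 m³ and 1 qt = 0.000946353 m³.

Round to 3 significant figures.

16.4 qt/min → 2.5867×10⁻⁴ m³/s
465 min → 27900 s
V = Q × t = 2.5867×10⁻⁴ × 27900 = 7.21689 m³
In gal: 7.21689 / 0.00378541 = 1906.5 gal

1910 gal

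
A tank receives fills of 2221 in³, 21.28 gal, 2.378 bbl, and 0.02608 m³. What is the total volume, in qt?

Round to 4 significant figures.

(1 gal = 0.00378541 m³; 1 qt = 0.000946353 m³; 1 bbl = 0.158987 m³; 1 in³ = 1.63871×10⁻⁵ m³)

2221 in³ × 1.63871×10⁻⁵ = 0.0363957 m³
21.28 gal × 0.00378541 = 0.0805535 m³
2.378 bbl × 0.158987 = 0.378071 m³
0.02608 m³ (already m³)
Combined: 0.0363957 + 0.0805535 + 0.378071 + 0.02608 = 0.5211 m³
In qt: 0.5211 / 0.000946353 = 550.64 qt

550.6 qt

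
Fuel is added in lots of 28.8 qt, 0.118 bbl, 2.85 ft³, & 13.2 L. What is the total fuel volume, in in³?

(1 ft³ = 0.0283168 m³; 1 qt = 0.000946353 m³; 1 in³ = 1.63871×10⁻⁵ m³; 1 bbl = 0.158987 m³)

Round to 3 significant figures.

28.8 qt × 0.000946353 = 0.027255 m³
0.118 bbl × 0.158987 = 0.0187605 m³
2.85 ft³ × 0.0283168 = 0.0807029 m³
13.2 L × 0.001 = 0.0132 m³
Total: 0.027255 + 0.0187605 + 0.0807029 + 0.0132 = 0.139918 m³
In in³: 0.139918 / 1.63871×10⁻⁵ = 8538.3 in³

8540 in³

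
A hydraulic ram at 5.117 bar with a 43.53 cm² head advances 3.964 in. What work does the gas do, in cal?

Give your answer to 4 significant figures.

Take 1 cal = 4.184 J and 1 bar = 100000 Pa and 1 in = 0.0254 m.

53.60 cal

5.117 bar → 511700 Pa
43.53 cm² → 0.004353 m²
F = P × A = 511700 × 0.004353 = 2227.43 N
3.964 in → 0.100686 m
W = F × d = 2227.43 × 0.100686 = 224.271 J
In cal: 224.271 / 4.184 = 53.6021 cal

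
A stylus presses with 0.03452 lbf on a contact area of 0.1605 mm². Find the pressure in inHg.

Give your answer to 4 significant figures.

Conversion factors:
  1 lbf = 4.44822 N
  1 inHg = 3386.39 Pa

282.5 inHg

0.03452 lbf × 4.44822 → 0.153553 N
0.1605 mm² × 10⁻⁶ → 1.605×10⁻⁷ m²
P = F / A = 0.153553 N / 1.605×10⁻⁷ m² = 956717 Pa
956717 Pa ÷ (3386.39 Pa/inHg) = 282.518 inHg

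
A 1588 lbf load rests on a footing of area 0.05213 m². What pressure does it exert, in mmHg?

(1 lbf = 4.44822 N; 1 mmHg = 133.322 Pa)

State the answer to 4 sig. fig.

1588 lbf × 4.44822 = 7063.77 N
P = F / A = 7063.77 N / 0.05213 m² = 135503 Pa
135503 Pa ÷ (133.322 Pa/mmHg) = 1016.36 mmHg

1016 mmHg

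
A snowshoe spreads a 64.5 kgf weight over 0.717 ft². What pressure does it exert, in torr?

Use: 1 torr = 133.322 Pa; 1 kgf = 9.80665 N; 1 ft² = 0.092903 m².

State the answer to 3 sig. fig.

71.2 torr

64.5 kgf × 9.80665 = 632.529 N
0.717 ft² × 0.092903 = 0.0666115 m²
P = F / A = 632.529 N / 0.0666115 m² = 9495.79 Pa
9495.79 Pa ÷ (133.322 Pa/torr) = 71.2245 torr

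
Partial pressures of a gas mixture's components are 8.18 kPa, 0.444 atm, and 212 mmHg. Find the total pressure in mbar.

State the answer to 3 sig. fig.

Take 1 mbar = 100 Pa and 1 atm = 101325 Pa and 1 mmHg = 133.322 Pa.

814 mbar

8.18 kPa × 1000 → 8180 Pa
0.444 atm × 101325 → 44988.3 Pa
212 mmHg × 133.322 → 28264.3 Pa
Sum: 8180 + 44988.3 + 28264.3 = 81432.6 Pa
In mbar: 81432.6 / 100 = 814.326 mbar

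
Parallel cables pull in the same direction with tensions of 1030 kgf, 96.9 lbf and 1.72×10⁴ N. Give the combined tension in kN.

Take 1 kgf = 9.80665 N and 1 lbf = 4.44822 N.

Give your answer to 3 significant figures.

1030 kgf × 9.80665 = 10100.8 N
96.9 lbf × 4.44822 = 431.033 N
1.72×10⁴ N (already N)
Combined: 10100.8 + 431.033 + 17200 = 27731.8 N
In kN: 27731.8 / 1000 = 27.7318 kN

27.7 kN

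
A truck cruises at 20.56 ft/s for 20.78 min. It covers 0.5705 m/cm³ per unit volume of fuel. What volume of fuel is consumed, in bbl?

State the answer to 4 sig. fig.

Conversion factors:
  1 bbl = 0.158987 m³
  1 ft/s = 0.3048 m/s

0.08614 bbl

20.56 ft/s → 6.26669 m/s
20.78 min → 1246.8 s
d = v × t = 6.26669 × 1246.8 = 7813.31 m
0.5705 m/cm³ → 570500 m/m³
V = d / (distance per unit fuel) = 7813.31 / 570500 = 0.0136955 m³
In bbl: 0.0136955 / 0.158987 = 0.0861423 bbl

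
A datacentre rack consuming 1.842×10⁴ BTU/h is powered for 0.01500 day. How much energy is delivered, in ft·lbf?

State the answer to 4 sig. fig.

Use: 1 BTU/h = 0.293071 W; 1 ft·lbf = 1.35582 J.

1.842×10⁴ BTU/h × 0.293071 = 5398.37 W
0.01500 day × 86400 = 1296 s
E = P × t = 5398.37 W × 1296 s = 6.99629×10⁶ J
6.99629×10⁶ J ÷ (1.35582 J/ft·lbf) = 5.16019×10⁶ ft·lbf

5.160×10⁶ ft·lbf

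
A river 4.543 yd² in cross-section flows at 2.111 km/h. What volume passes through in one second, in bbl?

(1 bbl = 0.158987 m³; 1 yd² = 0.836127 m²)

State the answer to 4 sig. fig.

2.111 km/h × (1/3.6) → 0.586389 m/s
4.543 yd² × 0.836127 → 3.79852 m²
V = v × A × t = 0.586389 m/s × 3.79852 m² × 1 s = 2.22741 m³
2.22741 m³ ÷ (0.158987 m³/bbl) = 14.01 bbl

14.01 bbl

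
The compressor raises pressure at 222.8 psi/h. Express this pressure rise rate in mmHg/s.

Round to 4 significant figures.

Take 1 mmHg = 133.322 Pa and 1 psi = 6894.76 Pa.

3.201 mmHg/s

222.8 psi/h × 6894.76 Pa/psi ÷ 3600 s/h = 426.709 Pa/s
426.709 Pa/s ÷ 133.322 Pa/mmHg = 3.20059 mmHg/s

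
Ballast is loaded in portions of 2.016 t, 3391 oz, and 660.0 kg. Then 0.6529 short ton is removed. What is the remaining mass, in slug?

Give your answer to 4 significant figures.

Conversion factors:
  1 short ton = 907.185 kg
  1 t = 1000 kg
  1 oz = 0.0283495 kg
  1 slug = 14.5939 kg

149.4 slug

2.016 t × 1000 → 2016 kg
3391 oz × 0.0283495 → 96.1332 kg
660.0 kg (already kg)
0.6529 short ton × 907.185 → 592.301 kg
Net: 2016 + 96.1332 + 660 − 592.301 = 2179.83 kg
In slug: 2179.83 / 14.5939 = 149.366 slug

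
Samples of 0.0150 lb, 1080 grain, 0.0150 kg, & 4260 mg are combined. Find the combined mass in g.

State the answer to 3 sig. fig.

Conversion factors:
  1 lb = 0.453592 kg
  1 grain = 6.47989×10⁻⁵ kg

96.0 g

0.0150 lb × 0.453592 → 0.00680388 kg
1080 grain × 6.47989×10⁻⁵ → 0.0699828 kg
0.0150 kg (already kg)
4260 mg × 10⁻⁶ → 0.00426 kg
Combined: 0.00680388 + 0.0699828 + 0.015 + 0.00426 = 0.0960467 kg
In g: 0.0960467 / 0.001 = 96.0467 g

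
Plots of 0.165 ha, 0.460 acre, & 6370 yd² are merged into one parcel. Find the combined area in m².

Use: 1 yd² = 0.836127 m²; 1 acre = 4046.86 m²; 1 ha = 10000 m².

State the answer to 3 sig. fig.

0.165 ha × 10000 = 1650 m²
0.460 acre × 4046.86 = 1861.56 m²
6370 yd² × 0.836127 = 5326.13 m²
Total: 1650 + 1861.56 + 5326.13 = 8837.69 m²

8840 m²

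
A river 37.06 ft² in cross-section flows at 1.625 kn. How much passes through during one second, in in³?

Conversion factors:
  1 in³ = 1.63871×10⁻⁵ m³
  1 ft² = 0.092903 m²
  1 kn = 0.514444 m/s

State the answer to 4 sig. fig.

1.756×10⁵ in³

1.625 kn × 0.514444 = 0.835972 m/s
37.06 ft² × 0.092903 = 3.44299 m²
V = v × A × t = 0.835972 m/s × 3.44299 m² × 1 s = 2.87824 m³
2.87824 m³ ÷ (1.63871×10⁻⁵ m³/in³) = 175641 in³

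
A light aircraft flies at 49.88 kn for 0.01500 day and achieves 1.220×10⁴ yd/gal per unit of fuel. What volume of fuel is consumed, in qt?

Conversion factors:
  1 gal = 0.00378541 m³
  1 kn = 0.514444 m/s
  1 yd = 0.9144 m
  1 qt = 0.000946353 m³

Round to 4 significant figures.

49.88 kn → 25.6605 m/s
0.01500 day → 1296 s
d = v × t = 25.6605 × 1296 = 33256 m
1.220×10⁴ yd/gal → 2.94702×10⁶ m/m³
V = d / (distance per unit fuel) = 33256 / 2.94702×10⁶ = 0.0112846 m³
In qt: 0.0112846 / 0.000946353 = 11.9243 qt

11.92 qt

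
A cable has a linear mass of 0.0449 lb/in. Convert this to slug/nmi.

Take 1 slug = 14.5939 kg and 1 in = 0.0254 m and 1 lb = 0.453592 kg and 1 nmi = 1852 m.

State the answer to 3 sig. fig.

0.0449 lb/in × 0.453592 kg/lb ÷ 0.0254 m/in = 0.801822 kg/m
0.801822 kg/m ÷ 14.5939 kg/slug × 1852 m/nmi = 101.753 slug/nmi

102 slug/nmi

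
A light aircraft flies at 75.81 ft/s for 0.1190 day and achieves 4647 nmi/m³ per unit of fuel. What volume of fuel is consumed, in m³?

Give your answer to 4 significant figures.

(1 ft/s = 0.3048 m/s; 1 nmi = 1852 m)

0.02761 m³

75.81 ft/s → 23.1069 m/s
0.1190 day → 10281.6 s
d = v × t = 23.1069 × 10281.6 = 237576 m
4647 nmi/m³ → 8.60624×10⁶ m/m³
V = d / (distance per unit fuel) = 237576 / 8.60624×10⁶ = 0.0276051 m³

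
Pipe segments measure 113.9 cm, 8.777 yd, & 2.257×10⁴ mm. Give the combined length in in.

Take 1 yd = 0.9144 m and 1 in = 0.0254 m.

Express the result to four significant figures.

113.9 cm × 0.01 = 1.139 m
8.777 yd × 0.9144 = 8.02569 m
2.257×10⁴ mm × 0.001 = 22.57 m
Sum: 1.139 + 8.02569 + 22.57 = 31.7347 m
In in: 31.7347 / 0.0254 = 1249.4 in

1249 in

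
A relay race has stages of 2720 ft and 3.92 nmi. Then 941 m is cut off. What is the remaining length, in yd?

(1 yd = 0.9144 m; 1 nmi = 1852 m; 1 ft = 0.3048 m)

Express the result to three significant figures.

7820 yd

2720 ft × 0.3048 = 829.056 m
3.92 nmi × 1852 = 7259.84 m
941 m (already m)
Net: 829.056 + 7259.84 − 941 = 7147.9 m
In yd: 7147.9 / 0.9144 = 7817.04 yd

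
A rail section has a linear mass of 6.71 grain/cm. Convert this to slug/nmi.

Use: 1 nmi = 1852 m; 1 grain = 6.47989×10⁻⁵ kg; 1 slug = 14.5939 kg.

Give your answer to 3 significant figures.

5.52 slug/nmi

6.71 grain/cm × 6.47989×10⁻⁵ kg/grain ÷ 0.01 m/cm = 0.0434801 kg/m
0.0434801 kg/m ÷ 14.5939 kg/slug × 1852 m/nmi = 5.51773 slug/nmi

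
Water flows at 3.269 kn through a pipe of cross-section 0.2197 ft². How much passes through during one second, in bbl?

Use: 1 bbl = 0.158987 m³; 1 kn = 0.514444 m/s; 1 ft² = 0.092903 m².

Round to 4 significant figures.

0.2159 bbl

3.269 kn × 0.514444 → 1.68172 m/s
0.2197 ft² × 0.092903 → 0.0204108 m²
V = v × A × t = 1.68172 m/s × 0.0204108 m² × 1 s = 0.0343253 m³
0.0343253 m³ ÷ (0.158987 m³/bbl) = 0.2159 bbl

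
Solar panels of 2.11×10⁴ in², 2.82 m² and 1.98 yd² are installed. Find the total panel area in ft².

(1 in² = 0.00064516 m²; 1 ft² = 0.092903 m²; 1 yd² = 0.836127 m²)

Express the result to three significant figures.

2.11×10⁴ in² × 0.00064516 = 13.6129 m²
2.82 m² (already m²)
1.98 yd² × 0.836127 = 1.65553 m²
Sum: 13.6129 + 2.82 + 1.65553 = 18.0884 m²
In ft²: 18.0884 / 0.092903 = 194.702 ft²

195 ft²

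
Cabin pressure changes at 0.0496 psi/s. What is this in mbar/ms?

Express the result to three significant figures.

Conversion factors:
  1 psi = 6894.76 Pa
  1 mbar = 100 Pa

0.00342 mbar/ms

0.0496 psi/s × 6894.76 Pa/psi = 341.98 Pa/s
341.98 Pa/s ÷ 100 Pa/mbar × 0.001 s/ms = 0.0034198 mbar/ms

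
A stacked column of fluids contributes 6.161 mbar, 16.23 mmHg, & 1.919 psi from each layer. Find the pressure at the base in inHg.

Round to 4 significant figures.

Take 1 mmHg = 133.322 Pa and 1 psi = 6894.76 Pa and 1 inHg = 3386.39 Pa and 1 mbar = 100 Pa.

6.161 mbar × 100 = 616.1 Pa
16.23 mmHg × 133.322 = 2163.82 Pa
1.919 psi × 6894.76 = 13231 Pa
Total: 616.1 + 2163.82 + 13231 = 16010.9 Pa
In inHg: 16010.9 / 3386.39 = 4.72801 inHg

4.728 inHg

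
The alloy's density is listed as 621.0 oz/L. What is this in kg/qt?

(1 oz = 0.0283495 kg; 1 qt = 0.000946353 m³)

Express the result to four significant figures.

16.66 kg/qt

621.0 oz/L × 0.0283495 kg/oz ÷ 0.001 m³/L = 17605 kg/m³
17605 kg/m³ × 0.000946353 m³/qt = 16.6605 kg/qt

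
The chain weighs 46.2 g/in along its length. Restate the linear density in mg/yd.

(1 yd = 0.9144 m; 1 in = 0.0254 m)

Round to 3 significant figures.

1.66×10⁶ mg/yd

46.2 g/in × 0.001 kg/g ÷ 0.0254 m/in = 1.8189 kg/m
1.8189 kg/m ÷ 10⁻⁶ kg/mg × 0.9144 m/yd = 1.6632×10⁶ mg/yd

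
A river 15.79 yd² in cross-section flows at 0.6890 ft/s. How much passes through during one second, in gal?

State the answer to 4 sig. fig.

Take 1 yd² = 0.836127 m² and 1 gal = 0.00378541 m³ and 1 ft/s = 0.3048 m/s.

732.4 gal

0.6890 ft/s × 0.3048 = 0.210007 m/s
15.79 yd² × 0.836127 = 13.2024 m²
V = v × A × t = 0.210007 m/s × 13.2024 m² × 1 s = 2.7726 m³
2.7726 m³ ÷ (0.00378541 m³/gal) = 732.444 gal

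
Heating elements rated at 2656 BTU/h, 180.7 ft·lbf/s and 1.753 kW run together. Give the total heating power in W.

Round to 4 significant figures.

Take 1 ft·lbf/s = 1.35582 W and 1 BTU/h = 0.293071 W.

2776 W

2656 BTU/h × 0.293071 = 778.397 W
180.7 ft·lbf/s × 1.35582 = 244.997 W
1.753 kW × 1000 = 1753 W
Total: 778.397 + 244.997 + 1753 = 2776.39 W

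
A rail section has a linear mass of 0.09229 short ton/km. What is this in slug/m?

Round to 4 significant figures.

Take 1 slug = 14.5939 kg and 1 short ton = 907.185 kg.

0.09229 short ton/km × 907.185 kg/short ton ÷ 1000 m/km = 0.0837241 kg/m
0.0837241 kg/m ÷ 14.5939 kg/slug = 0.00573692 slug/m

0.005737 slug/m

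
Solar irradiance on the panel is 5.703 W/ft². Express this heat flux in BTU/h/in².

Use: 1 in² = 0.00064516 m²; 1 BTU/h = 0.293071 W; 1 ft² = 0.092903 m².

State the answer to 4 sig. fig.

0.1351 BTU/h/in²

5.703 W/ft² ÷ 0.092903 m²/ft² = 61.3866 W/m²
61.3866 W/m² ÷ 0.293071 W/BTU/h × 0.00064516 m²/in² = 0.135135 BTU/h/in²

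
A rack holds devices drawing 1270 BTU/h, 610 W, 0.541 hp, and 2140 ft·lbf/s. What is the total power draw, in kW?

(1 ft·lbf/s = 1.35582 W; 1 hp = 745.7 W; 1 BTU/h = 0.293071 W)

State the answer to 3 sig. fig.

4.29 kW

1270 BTU/h × 0.293071 = 372.2 W
610 W (already W)
0.541 hp × 745.7 = 403.424 W
2140 ft·lbf/s × 1.35582 = 2901.45 W
Total: 372.2 + 610 + 403.424 + 2901.45 = 4287.07 W
In kW: 4287.07 / 1000 = 4.28707 kW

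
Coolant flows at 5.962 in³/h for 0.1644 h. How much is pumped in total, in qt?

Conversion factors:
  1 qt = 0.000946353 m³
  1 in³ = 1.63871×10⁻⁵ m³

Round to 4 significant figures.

5.962 in³/h → 2.71389×10⁻⁸ m³/s
0.1644 h → 591.84 s
V = Q × t = 2.71389×10⁻⁸ × 591.84 = 1.60619×10⁻⁵ m³
In qt: 1.60619×10⁻⁵ / 0.000946353 = 0.0169724 qt

0.01697 qt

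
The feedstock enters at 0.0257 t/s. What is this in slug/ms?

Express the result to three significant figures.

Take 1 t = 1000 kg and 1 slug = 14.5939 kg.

0.00176 slug/ms

0.0257 t/s × 1000 kg/t = 25.7 kg/s
25.7 kg/s ÷ 14.5939 kg/slug × 0.001 s/ms = 0.00176101 slug/ms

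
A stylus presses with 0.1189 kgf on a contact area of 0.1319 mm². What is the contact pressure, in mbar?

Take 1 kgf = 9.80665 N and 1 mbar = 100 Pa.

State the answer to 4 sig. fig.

0.1189 kgf × 9.80665 = 1.16601 N
0.1319 mm² × 10⁻⁶ = 1.319×10⁻⁷ m²
P = F / A = 1.16601 N / 1.319×10⁻⁷ m² = 8.84011×10⁶ Pa
8.84011×10⁶ Pa ÷ (100 Pa/mbar) = 88401.1 mbar

8.840×10⁴ mbar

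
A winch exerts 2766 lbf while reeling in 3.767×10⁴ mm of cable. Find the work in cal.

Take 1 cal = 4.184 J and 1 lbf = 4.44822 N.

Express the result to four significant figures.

2766 lbf × 4.44822 = 12303.8 N
3.767×10⁴ mm × 0.001 = 37.67 m
W = F × d = 12303.8 N × 37.67 m = 463484 J
463484 J ÷ (4.184 J/cal) = 110775 cal

1.108×10⁵ cal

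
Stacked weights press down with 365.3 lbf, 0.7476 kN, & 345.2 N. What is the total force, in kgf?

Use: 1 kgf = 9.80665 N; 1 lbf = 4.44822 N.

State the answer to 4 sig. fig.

365.3 lbf × 4.44822 = 1624.93 N
0.7476 kN × 1000 = 747.6 N
345.2 N (already N)
Combined: 1624.93 + 747.6 + 345.2 = 2717.73 N
In kgf: 2717.73 / 9.80665 = 277.131 kgf

277.1 kgf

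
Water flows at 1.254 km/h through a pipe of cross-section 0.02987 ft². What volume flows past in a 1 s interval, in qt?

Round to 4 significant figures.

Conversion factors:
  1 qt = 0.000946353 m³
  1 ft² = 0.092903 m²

1.021 qt

1.254 km/h × (1/3.6) = 0.348333 m/s
0.02987 ft² × 0.092903 = 0.00277501 m²
V = v × A × t = 0.348333 m/s × 0.00277501 m² × 1 s = 9.66628×10⁻⁴ m³
9.66628×10⁻⁴ m³ ÷ (0.000946353 m³/qt) = 1.02142 qt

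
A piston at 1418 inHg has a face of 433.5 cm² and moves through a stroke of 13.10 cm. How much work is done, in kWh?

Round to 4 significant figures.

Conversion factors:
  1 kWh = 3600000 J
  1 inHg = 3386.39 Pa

1418 inHg → 4.8019×10⁶ Pa
433.5 cm² → 0.04335 m²
F = P × A = 4.8019×10⁶ × 0.04335 = 208162 N
13.10 cm → 0.131 m
W = F × d = 208162 × 0.131 = 27269.2 J
In kWh: 27269.2 / 3600000 = 0.00757478 kWh

0.007575 kWh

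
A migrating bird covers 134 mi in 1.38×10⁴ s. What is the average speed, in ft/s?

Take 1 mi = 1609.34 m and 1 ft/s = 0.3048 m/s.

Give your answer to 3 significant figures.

51.3 ft/s

134 mi × 1609.34 = 215652 m
v = d / t = 215652 m / 13800 s = 15.627 m/s
15.627 m/s ÷ (0.3048 m/s/ft/s) = 51.2697 ft/s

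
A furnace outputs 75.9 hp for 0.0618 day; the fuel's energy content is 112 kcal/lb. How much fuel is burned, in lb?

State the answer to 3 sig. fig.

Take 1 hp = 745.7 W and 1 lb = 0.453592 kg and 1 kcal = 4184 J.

645 lb

75.9 hp → 56598.6 W
0.0618 day → 5339.52 s
E = P × t = 56598.6 × 5339.52 = 3.02209×10⁸ J
112 kcal/lb → 1.0331×10⁶ J/kg
m = E / e_s = 3.02209×10⁸ / 1.0331×10⁶ = 292.526 kg
In lb: 292.526 / 0.453592 = 644.91 lb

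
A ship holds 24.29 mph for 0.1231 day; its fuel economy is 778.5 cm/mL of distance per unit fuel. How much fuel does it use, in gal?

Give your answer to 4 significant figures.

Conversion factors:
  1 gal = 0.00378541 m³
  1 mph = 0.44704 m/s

24.29 mph → 10.8586 m/s
0.1231 day → 10635.8 s
d = v × t = 10.8586 × 10635.8 = 115490 m
778.5 cm/mL → 7.785×10⁶ m/m³
V = d / (distance per unit fuel) = 115490 / 7.785×10⁶ = 0.0148349 m³
In gal: 0.0148349 / 0.00378541 = 3.91897 gal

3.919 gal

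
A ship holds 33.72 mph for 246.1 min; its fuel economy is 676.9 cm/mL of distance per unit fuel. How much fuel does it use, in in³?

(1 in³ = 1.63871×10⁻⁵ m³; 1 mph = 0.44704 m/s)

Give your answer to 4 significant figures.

2007 in³

33.72 mph → 15.0742 m/s
246.1 min → 14766 s
d = v × t = 15.0742 × 14766 = 222586 m
676.9 cm/mL → 6.769×10⁶ m/m³
V = d / (distance per unit fuel) = 222586 / 6.769×10⁶ = 0.0328831 m³
In in³: 0.0328831 / 1.63871×10⁻⁵ = 2006.65 in³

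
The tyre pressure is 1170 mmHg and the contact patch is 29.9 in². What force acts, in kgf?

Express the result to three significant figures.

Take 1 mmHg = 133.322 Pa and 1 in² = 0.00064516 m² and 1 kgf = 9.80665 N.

307 kgf

1170 mmHg × 133.322 → 155987 Pa
29.9 in² × 0.00064516 → 0.0192903 m²
F = P × A = 155987 Pa × 0.0192903 m² = 3009.04 N
3009.04 N ÷ (9.80665 N/kgf) = 306.837 kgf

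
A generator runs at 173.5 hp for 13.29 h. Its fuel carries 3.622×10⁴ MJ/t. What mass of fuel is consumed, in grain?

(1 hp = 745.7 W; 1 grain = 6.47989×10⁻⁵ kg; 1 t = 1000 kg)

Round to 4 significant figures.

2.637×10⁶ grain

173.5 hp → 129379 W
13.29 h → 47844 s
E = P × t = 129379 × 47844 = 6.19001×10⁹ J
3.622×10⁴ MJ/t → 3.622×10⁷ J/kg
m = E / e_s = 6.19001×10⁹ / 3.622×10⁷ = 170.9 kg
In grain: 170.9 / 6.47989×10⁻⁵ = 2.63739×10⁶ grain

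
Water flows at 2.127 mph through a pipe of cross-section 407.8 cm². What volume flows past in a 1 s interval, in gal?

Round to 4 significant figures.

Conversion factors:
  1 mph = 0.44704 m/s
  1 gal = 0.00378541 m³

2.127 mph × 0.44704 → 0.950854 m/s
407.8 cm² × 0.0001 → 0.04078 m²
V = v × A × t = 0.950854 m/s × 0.04078 m² × 1 s = 0.0387758 m³
0.0387758 m³ ÷ (0.00378541 m³/gal) = 10.2435 gal

10.24 gal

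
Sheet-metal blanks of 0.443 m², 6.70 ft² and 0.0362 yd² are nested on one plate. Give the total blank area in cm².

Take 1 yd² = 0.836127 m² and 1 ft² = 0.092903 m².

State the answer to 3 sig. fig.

1.10×10⁴ cm²

0.443 m² (already m²)
6.70 ft² × 0.092903 → 0.62245 m²
0.0362 yd² × 0.836127 → 0.0302678 m²
Total: 0.443 + 0.62245 + 0.0302678 = 1.09572 m²
In cm²: 1.09572 / 0.0001 = 10957.2 cm²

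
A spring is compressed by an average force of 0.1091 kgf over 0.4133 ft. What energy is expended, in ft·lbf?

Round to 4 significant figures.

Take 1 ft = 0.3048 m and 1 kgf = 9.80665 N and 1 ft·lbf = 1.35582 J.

0.1091 kgf × 9.80665 → 1.06991 N
0.4133 ft × 0.3048 → 0.125974 m
W = F × d = 1.06991 N × 0.125974 m = 0.134781 J
0.134781 J ÷ (1.35582 J/ft·lbf) = 0.0994092 ft·lbf

0.09941 ft·lbf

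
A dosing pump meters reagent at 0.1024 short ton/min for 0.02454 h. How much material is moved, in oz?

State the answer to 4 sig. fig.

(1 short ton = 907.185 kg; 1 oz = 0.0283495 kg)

4825 oz

0.1024 short ton/min → 1.54826 kg/s
0.02454 h → 88.344 s
m = ṁ × t = 1.54826 × 88.344 = 136.779 kg
In oz: 136.779 / 0.0283495 = 4824.74 oz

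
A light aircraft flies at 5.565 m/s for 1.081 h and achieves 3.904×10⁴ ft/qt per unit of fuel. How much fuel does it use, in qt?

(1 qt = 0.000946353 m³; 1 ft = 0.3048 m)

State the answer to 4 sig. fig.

1.820 qt

1.081 h → 3891.6 s
d = v × t = 5.565 × 3891.6 = 21656.8 m
3.904×10⁴ ft/qt → 1.25739×10⁷ m/m³
V = d / (distance per unit fuel) = 21656.8 / 1.25739×10⁷ = 0.00172236 m³
In qt: 0.00172236 / 0.000946353 = 1.82 qt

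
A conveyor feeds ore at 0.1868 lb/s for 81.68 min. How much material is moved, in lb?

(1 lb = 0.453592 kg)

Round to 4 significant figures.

915.5 lb

0.1868 lb/s → 0.084731 kg/s
81.68 min → 4900.8 s
m = ṁ × t = 0.084731 × 4900.8 = 415.25 kg
In lb: 415.25 / 0.453592 = 915.47 lb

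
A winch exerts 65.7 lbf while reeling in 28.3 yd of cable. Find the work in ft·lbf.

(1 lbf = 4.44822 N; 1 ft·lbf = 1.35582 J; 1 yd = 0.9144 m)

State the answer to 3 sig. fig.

65.7 lbf × 4.44822 = 292.248 N
28.3 yd × 0.9144 = 25.8775 m
W = F × d = 292.248 N × 25.8775 m = 7562.65 J
7562.65 J ÷ (1.35582 J/ft·lbf) = 5577.92 ft·lbf

5580 ft·lbf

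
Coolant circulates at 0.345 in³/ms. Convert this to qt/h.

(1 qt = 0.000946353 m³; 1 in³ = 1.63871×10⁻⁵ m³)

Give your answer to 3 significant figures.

2.15×10⁴ qt/h

0.345 in³/ms × 1.63871×10⁻⁵ m³/in³ ÷ 0.001 s/ms = 0.00565355 m³/s
0.00565355 m³/s ÷ 0.000946353 m³/qt × 3600 s/h = 21506.5 qt/h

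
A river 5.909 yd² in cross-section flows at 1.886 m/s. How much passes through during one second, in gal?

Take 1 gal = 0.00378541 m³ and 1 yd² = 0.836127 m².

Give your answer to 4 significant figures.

2462 gal

5.909 yd² × 0.836127 = 4.94067 m²
V = v × A × t = 1.886 m/s × 4.94067 m² × 1 s = 9.3181 m³
9.3181 m³ ÷ (0.00378541 m³/gal) = 2461.58 gal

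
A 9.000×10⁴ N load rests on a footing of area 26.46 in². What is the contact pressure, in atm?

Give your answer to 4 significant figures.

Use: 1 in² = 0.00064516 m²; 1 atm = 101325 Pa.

52.03 atm

26.46 in² × 0.00064516 → 0.0170709 m²
P = F / A = 90000 N / 0.0170709 m² = 5.27213×10⁶ Pa
5.27213×10⁶ Pa ÷ (101325 Pa/atm) = 52.0319 atm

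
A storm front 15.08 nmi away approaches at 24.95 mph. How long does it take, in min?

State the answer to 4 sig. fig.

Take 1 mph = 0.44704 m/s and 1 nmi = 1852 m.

41.73 min

15.08 nmi × 1852 → 27928.2 m
24.95 mph × 0.44704 → 11.1536 m/s
t = d / v = 27928.2 m / 11.1536 m/s = 2503.96 s
2503.96 s ÷ (60 s/min) = 41.7327 min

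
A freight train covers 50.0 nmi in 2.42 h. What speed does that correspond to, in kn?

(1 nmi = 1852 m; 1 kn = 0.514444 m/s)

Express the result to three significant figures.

20.7 kn

50.0 nmi × 1852 = 92600 m
2.42 h × 3600 = 8712 s
v = d / t = 92600 m / 8712 s = 10.629 m/s
10.629 m/s ÷ (0.514444 m/s/kn) = 20.6611 kn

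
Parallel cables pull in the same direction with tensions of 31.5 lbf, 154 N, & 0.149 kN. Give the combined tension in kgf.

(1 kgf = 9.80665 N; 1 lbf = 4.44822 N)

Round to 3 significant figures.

31.5 lbf × 4.44822 = 140.119 N
154 N (already N)
0.149 kN × 1000 = 149 N
Combined: 140.119 + 154 + 149 = 443.119 N
In kgf: 443.119 / 9.80665 = 45.1856 kgf

45.2 kgf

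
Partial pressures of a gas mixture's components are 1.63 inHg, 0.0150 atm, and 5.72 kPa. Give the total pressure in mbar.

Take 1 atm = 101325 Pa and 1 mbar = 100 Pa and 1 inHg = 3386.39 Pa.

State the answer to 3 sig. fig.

1.63 inHg × 3386.39 = 5519.82 Pa
0.0150 atm × 101325 = 1519.88 Pa
5.72 kPa × 1000 = 5720 Pa
Sum: 5519.82 + 1519.88 + 5720 = 12759.7 Pa
In mbar: 12759.7 / 100 = 127.597 mbar

128 mbar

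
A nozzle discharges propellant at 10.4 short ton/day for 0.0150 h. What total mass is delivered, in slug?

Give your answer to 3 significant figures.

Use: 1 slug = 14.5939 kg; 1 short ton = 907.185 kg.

0.404 slug

10.4 short ton/day → 0.109198 kg/s
0.0150 h → 54 s
m = ṁ × t = 0.109198 × 54 = 5.89669 kg
In slug: 5.89669 / 14.5939 = 0.404052 slug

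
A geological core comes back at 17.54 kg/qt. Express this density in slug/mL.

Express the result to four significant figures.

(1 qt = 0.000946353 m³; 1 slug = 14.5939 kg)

0.001270 slug/mL

17.54 kg/qt ÷ 0.000946353 m³/qt = 18534.3 kg/m³
18534.3 kg/m³ ÷ 14.5939 kg/slug × 10⁻⁶ m³/mL = 0.00127 slug/mL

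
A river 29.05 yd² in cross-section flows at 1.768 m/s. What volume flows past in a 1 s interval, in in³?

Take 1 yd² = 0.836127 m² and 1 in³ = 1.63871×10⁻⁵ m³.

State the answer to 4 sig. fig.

2.621×10⁶ in³

29.05 yd² × 0.836127 = 24.2895 m²
V = v × A × t = 1.768 m/s × 24.2895 m² × 1 s = 42.9438 m³
42.9438 m³ ÷ (1.63871×10⁻⁵ m³/in³) = 2.62059×10⁶ in³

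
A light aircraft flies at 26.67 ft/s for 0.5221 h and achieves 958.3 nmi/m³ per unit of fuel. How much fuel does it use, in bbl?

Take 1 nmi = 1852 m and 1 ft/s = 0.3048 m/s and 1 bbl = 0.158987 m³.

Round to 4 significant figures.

0.05415 bbl

26.67 ft/s → 8.12902 m/s
0.5221 h → 1879.56 s
d = v × t = 8.12902 × 1879.56 = 15279 m
958.3 nmi/m³ → 1.77477×10⁶ m/m³
V = d / (distance per unit fuel) = 15279 / 1.77477×10⁶ = 0.008609 m³
In bbl: 0.008609 / 0.158987 = 0.0541491 bbl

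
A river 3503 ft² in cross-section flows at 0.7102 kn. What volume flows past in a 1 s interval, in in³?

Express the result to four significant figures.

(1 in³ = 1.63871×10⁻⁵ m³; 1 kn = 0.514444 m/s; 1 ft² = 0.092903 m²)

7.256×10⁶ in³

0.7102 kn × 0.514444 = 0.365358 m/s
3503 ft² × 0.092903 = 325.439 m²
V = v × A × t = 0.365358 m/s × 325.439 m² × 1 s = 118.902 m³
118.902 m³ ÷ (1.63871×10⁻⁵ m³/in³) = 7.25583×10⁶ in³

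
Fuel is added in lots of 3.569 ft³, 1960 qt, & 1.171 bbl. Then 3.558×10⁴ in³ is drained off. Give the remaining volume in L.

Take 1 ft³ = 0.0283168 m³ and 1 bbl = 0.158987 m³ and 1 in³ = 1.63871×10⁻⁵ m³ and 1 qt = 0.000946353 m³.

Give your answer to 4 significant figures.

1559 L

3.569 ft³ × 0.0283168 → 0.101063 m³
1960 qt × 0.000946353 → 1.85485 m³
1.171 bbl × 0.158987 → 0.186174 m³
3.558×10⁴ in³ × 1.63871×10⁻⁵ → 0.583053 m³
Result: 0.101063 + 1.85485 + 0.186174 − 0.583053 = 1.55903 m³
In L: 1.55903 / 0.001 = 1559.03 L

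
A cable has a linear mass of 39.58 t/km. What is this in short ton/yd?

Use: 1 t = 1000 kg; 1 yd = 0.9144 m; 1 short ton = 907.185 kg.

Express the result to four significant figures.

0.03989 short ton/yd

39.58 t/km × 1000 kg/t ÷ 1000 m/km = 39.58 kg/m
39.58 kg/m ÷ 907.185 kg/short ton × 0.9144 m/yd = 0.0398948 short ton/yd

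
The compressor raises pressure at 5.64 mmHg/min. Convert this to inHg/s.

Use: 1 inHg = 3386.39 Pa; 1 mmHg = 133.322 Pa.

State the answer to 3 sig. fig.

0.00370 inHg/s

5.64 mmHg/min × 133.322 Pa/mmHg ÷ 60 s/min = 12.5323 Pa/s
12.5323 Pa/s ÷ 3386.39 Pa/inHg = 0.00370078 inHg/s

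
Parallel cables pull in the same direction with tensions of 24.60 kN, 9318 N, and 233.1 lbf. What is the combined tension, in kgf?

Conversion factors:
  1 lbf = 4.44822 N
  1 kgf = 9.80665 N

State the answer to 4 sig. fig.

24.60 kN × 1000 = 24600 N
9318 N (already N)
233.1 lbf × 4.44822 = 1036.88 N
Combined: 24600 + 9318 + 1036.88 = 34954.9 N
In kgf: 34954.9 / 9.80665 = 3564.41 kgf

3564 kgf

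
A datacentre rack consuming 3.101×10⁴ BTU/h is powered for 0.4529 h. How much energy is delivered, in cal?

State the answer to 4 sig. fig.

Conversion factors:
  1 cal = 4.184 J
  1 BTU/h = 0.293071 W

3.101×10⁴ BTU/h × 0.293071 = 9088.13 W
0.4529 h × 3600 = 1630.44 s
E = P × t = 9088.13 W × 1630.44 s = 1.48177×10⁷ J
1.48177×10⁷ J ÷ (4.184 J/cal) = 3.54152×10⁶ cal

3.542×10⁶ cal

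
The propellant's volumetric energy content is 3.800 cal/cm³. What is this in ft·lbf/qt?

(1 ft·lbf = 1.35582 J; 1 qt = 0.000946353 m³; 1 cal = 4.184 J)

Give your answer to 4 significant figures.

1.110×10⁴ ft·lbf/qt

3.800 cal/cm³ × 4.184 J/cal ÷ 10⁻⁶ m³/cm³ = 1.58992×10⁷ J/m³
1.58992×10⁷ J/m³ ÷ 1.35582 J/ft·lbf × 0.000946353 m³/qt = 11097.5 ft·lbf/qt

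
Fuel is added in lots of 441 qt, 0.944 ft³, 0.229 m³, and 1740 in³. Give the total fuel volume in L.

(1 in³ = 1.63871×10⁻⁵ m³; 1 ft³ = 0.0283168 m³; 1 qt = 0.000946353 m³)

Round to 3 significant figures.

441 qt × 0.000946353 → 0.417342 m³
0.944 ft³ × 0.0283168 → 0.0267311 m³
0.229 m³ (already m³)
1740 in³ × 1.63871×10⁻⁵ → 0.0285136 m³
Sum: 0.417342 + 0.0267311 + 0.229 + 0.0285136 = 0.701587 m³
In L: 0.701587 / 0.001 = 701.587 L

702 L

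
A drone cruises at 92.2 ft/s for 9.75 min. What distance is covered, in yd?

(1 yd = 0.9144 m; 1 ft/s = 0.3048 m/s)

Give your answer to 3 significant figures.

92.2 ft/s × 0.3048 → 28.1026 m/s
9.75 min × 60 → 585 s
d = v × t = 28.1026 m/s × 585 s = 16440 m
16440 m ÷ (0.9144 m/yd) = 17979 yd

1.80×10⁴ yd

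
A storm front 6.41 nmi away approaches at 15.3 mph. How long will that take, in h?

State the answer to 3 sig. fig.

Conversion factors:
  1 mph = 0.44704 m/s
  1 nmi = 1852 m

6.41 nmi × 1852 = 11871.3 m
15.3 mph × 0.44704 = 6.83971 m/s
t = d / v = 11871.3 m / 6.83971 m/s = 1735.64 s
1735.64 s ÷ (3600 s/h) = 0.482122 h

0.482 h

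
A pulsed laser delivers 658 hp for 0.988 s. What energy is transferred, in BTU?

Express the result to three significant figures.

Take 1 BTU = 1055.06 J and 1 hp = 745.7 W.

459 BTU

658 hp × 745.7 = 490671 W
E = P × t = 490671 W × 0.988 s = 484783 J
484783 J ÷ (1055.06 J/BTU) = 459.484 BTU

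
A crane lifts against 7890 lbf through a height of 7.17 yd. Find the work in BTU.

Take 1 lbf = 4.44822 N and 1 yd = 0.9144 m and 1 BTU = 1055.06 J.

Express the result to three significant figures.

7890 lbf × 4.44822 = 35096.5 N
7.17 yd × 0.9144 = 6.55625 m
W = F × d = 35096.5 N × 6.55625 m = 230101 J
230101 J ÷ (1055.06 J/BTU) = 218.093 BTU

218 BTU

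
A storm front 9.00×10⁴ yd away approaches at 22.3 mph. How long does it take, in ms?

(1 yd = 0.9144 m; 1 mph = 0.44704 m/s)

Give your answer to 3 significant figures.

8.26×10⁶ ms

9.00×10⁴ yd × 0.9144 = 82296 m
22.3 mph × 0.44704 = 9.96899 m/s
t = d / v = 82296 m / 9.96899 m/s = 8255.2 s
8255.2 s ÷ (0.001 s/ms) = 8.2552×10⁶ ms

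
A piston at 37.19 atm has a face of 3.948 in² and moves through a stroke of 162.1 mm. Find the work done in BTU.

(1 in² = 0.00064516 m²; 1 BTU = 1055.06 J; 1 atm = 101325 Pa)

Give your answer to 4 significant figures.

37.19 atm → 3.76828×10⁶ Pa
3.948 in² → 0.00254709 m²
F = P × A = 3.76828×10⁶ × 0.00254709 = 9598.15 N
162.1 mm → 0.1621 m
W = F × d = 9598.15 × 0.1621 = 1555.86 J
In BTU: 1555.86 / 1055.06 = 1.47466 BTU

1.475 BTU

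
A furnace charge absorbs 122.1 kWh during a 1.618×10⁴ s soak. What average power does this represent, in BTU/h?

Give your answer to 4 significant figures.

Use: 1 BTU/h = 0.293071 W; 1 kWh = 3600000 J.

122.1 kWh × 3600000 = 4.3956×10⁸ J
P = E / t = 4.3956×10⁸ J / 16180 s = 27166.9 W
27166.9 W ÷ (0.293071 W/BTU/h) = 92697.3 BTU/h

9.270×10⁴ BTU/h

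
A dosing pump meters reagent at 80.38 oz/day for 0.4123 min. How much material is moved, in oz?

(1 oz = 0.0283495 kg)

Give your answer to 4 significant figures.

80.38 oz/day → 2.63742×10⁻⁵ kg/s
0.4123 min → 24.738 s
m = ṁ × t = 2.63742×10⁻⁵ × 24.738 = 6.52445×10⁻⁴ kg
In oz: 6.52445×10⁻⁴ / 0.0283495 = 0.0230143 oz

0.02301 oz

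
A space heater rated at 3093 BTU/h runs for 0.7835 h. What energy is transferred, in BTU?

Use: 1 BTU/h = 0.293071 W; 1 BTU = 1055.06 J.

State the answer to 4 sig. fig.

2423 BTU

3093 BTU/h × 0.293071 = 906.469 W
0.7835 h × 3600 = 2820.6 s
E = P × t = 906.469 W × 2820.6 s = 2.55679×10⁶ J
2.55679×10⁶ J ÷ (1055.06 J/BTU) = 2423.36 BTU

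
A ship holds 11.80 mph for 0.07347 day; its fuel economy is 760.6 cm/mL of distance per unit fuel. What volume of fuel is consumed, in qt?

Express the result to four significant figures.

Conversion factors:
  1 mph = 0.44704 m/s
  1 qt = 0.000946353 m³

4.652 qt

11.80 mph → 5.27507 m/s
0.07347 day → 6347.81 s
d = v × t = 5.27507 × 6347.81 = 33485.1 m
760.6 cm/mL → 7.606×10⁶ m/m³
V = d / (distance per unit fuel) = 33485.1 / 7.606×10⁶ = 0.00440246 m³
In qt: 0.00440246 / 0.000946353 = 4.65203 qt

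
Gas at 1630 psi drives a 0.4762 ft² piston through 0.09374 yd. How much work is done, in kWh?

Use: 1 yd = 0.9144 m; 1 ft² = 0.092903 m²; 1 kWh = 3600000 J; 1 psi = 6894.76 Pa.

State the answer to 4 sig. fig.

0.01184 kWh

1630 psi → 1.12385×10⁷ Pa
0.4762 ft² → 0.0442404 m²
F = P × A = 1.12385×10⁷ × 0.0442404 = 497196 N
0.09374 yd → 0.0857159 m
W = F × d = 497196 × 0.0857159 = 42617.6 J
In kWh: 42617.6 / 3600000 = 0.0118382 kWh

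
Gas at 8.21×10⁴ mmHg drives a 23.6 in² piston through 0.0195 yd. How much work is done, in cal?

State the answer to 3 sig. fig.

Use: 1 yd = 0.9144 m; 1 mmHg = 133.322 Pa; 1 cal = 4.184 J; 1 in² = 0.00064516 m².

8.21×10⁴ mmHg → 1.09457×10⁷ Pa
23.6 in² → 0.0152258 m²
F = P × A = 1.09457×10⁷ × 0.0152258 = 166657 N
0.0195 yd → 0.0178308 m
W = F × d = 166657 × 0.0178308 = 2971.63 J
In cal: 2971.63 / 4.184 = 710.237 cal

710 cal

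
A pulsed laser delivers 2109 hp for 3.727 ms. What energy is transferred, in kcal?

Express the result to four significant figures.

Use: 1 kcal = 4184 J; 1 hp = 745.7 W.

2109 hp × 745.7 → 1.57268×10⁶ W
3.727 ms × 0.001 → 0.003727 s
E = P × t = 1.57268×10⁶ W × 0.003727 s = 5861.38 J
5861.38 J ÷ (4184 J/kcal) = 1.4009 kcal

1.401 kcal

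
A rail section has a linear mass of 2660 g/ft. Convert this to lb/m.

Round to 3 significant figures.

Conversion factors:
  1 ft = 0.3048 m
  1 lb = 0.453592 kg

19.2 lb/m

2660 g/ft × 0.001 kg/g ÷ 0.3048 m/ft = 8.72703 kg/m
8.72703 kg/m ÷ 0.453592 kg/lb = 19.2398 lb/m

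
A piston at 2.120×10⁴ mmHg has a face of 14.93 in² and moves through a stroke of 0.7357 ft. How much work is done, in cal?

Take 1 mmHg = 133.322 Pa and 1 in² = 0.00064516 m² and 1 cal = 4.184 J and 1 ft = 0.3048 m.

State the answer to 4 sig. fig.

2.120×10⁴ mmHg → 2.82643×10⁶ Pa
14.93 in² → 0.00963224 m²
F = P × A = 2.82643×10⁶ × 0.00963224 = 27224.9 N
0.7357 ft → 0.224241 m
W = F × d = 27224.9 × 0.224241 = 6104.94 J
In cal: 6104.94 / 4.184 = 1459.12 cal

1459 cal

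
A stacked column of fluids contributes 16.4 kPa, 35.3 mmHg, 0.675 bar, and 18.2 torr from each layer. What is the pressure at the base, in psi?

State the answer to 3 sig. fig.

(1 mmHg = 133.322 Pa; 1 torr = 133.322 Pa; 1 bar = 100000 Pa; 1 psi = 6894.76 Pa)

16.4 kPa × 1000 → 16400 Pa
35.3 mmHg × 133.322 → 4706.27 Pa
0.675 bar × 100000 → 67500 Pa
18.2 torr × 133.322 → 2426.46 Pa
Combined: 16400 + 4706.27 + 67500 + 2426.46 = 91032.7 Pa
In psi: 91032.7 / 6894.76 = 13.2032 psi

13.2 psi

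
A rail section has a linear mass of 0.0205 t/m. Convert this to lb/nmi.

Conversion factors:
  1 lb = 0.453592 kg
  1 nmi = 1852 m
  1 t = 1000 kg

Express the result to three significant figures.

8.37×10⁴ lb/nmi

0.0205 t/m × 1000 kg/t = 20.5 kg/m
20.5 kg/m ÷ 0.453592 kg/lb × 1852 m/nmi = 83700.8 lb/nmi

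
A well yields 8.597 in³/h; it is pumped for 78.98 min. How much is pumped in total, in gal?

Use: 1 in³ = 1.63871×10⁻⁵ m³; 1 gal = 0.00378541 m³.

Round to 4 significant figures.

0.04899 gal

8.597 in³/h → 3.91333×10⁻⁸ m³/s
78.98 min → 4738.8 s
V = Q × t = 3.91333×10⁻⁸ × 4738.8 = 1.85445×10⁻⁴ m³
In gal: 1.85445×10⁻⁴ / 0.00378541 = 0.0489894 gal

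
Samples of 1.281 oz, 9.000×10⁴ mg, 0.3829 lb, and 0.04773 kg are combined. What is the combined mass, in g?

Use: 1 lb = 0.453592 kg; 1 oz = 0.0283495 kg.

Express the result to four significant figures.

347.7 g

1.281 oz × 0.0283495 = 0.0363157 kg
9.000×10⁴ mg × 10⁻⁶ = 0.09 kg
0.3829 lb × 0.453592 = 0.17368 kg
0.04773 kg (already kg)
Combined: 0.0363157 + 0.09 + 0.17368 + 0.04773 = 0.347726 kg
In g: 0.347726 / 0.001 = 347.726 g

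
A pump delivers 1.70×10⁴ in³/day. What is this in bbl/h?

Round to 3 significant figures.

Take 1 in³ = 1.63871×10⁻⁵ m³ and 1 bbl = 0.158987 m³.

0.0730 bbl/h

1.70×10⁴ in³/day × 1.63871×10⁻⁵ m³/in³ ÷ 86400 s/day = 3.22431×10⁻⁶ m³/s
3.22431×10⁻⁶ m³/s ÷ 0.158987 m³/bbl × 3600 s/h = 0.0730092 bbl/h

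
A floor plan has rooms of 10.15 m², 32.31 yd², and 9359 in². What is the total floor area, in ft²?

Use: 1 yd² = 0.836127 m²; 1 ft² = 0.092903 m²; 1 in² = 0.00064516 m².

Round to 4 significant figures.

10.15 m² (already m²)
32.31 yd² × 0.836127 = 27.0153 m²
9359 in² × 0.00064516 = 6.03805 m²
Sum: 10.15 + 27.0153 + 6.03805 = 43.2034 m²
In ft²: 43.2034 / 0.092903 = 465.038 ft²

465.0 ft²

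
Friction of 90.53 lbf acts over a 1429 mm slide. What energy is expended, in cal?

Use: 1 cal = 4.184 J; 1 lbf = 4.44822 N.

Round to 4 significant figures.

137.5 cal

90.53 lbf × 4.44822 → 402.697 N
1429 mm × 0.001 → 1.429 m
W = F × d = 402.697 N × 1.429 m = 575.454 J
575.454 J ÷ (4.184 J/cal) = 137.537 cal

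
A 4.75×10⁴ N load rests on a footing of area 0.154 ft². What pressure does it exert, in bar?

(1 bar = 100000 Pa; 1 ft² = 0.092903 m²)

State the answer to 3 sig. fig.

0.154 ft² × 0.092903 = 0.0143071 m²
P = F / A = 47500 N / 0.0143071 m² = 3.32003×10⁶ Pa
3.32003×10⁶ Pa ÷ (100000 Pa/bar) = 33.2003 bar

33.2 bar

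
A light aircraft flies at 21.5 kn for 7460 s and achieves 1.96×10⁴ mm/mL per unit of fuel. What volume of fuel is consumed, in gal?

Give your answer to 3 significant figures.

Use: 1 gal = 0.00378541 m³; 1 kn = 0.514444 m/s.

1.11 gal

21.5 kn → 11.0605 m/s
d = v × t = 11.0605 × 7460 = 82511.3 m
1.96×10⁴ mm/mL → 1.96×10⁷ m/m³
V = d / (distance per unit fuel) = 82511.3 / 1.96×10⁷ = 0.00420976 m³
In gal: 0.00420976 / 0.00378541 = 1.1121 gal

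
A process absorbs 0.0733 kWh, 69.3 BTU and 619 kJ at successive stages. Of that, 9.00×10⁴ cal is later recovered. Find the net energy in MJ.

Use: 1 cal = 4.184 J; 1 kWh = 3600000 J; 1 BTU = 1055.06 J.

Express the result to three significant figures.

0.0733 kWh × 3600000 = 263880 J
69.3 BTU × 1055.06 = 73115.7 J
619 kJ × 1000 = 619000 J
9.00×10⁴ cal × 4.184 = 376560 J
Sum: 263880 + 73115.7 + 619000 − 376560 = 579436 J
In MJ: 579436 / 1000000 = 0.579436 MJ

0.579 MJ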